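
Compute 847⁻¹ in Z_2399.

2399 = 2*847 + 705
847 = 1*705 + 142
705 = 4*142 + 137
142 = 1*137 + 5
137 = 27*5 + 2
5 = 2*2 + 1
2 = 2*1 + 0
gcd(847, 2399) = 1, so the inverse exists.
Back-substitute for 1:
1 = 1*5 − 2*2
  = −2*137 + 55*5
  = 55*142 − 57*137
  = −57*705 + 283*142
  = 283*847 − 340*705
  = −340*2399 + 963*847
So 847⁻¹ ≡ 963 (mod 2399).

963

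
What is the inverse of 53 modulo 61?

38

By the extended Euclidean algorithm:
61 = 1*53 + 8
53 = 6*8 + 5
8 = 1*5 + 3
5 = 1*3 + 2
3 = 1*2 + 1
2 = 2*1 + 0
gcd(53, 61) = 1, so the inverse exists.
Bézout: 1 = 20*61 − 23*53.
So 53⁻¹ ≡ −23 ≡ 38 (mod 61).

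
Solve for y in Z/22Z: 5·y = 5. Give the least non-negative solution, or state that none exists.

1

gcd(5, 22) = 1, so a unique solution mod 22 exists.
5⁻¹ ≡ 9 (mod 22).
y ≡ 9·5 ≡ 1 (mod 22).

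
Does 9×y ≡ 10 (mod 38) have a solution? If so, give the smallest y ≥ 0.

gcd(9, 38) = 1, so a unique solution mod 38 exists.
9⁻¹ ≡ 17 (mod 38).
y ≡ 17×10 ≡ 18 (mod 38).

18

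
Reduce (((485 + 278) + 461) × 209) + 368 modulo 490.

404

485 + 278 = 763 ≡ 273 (mod 490)
273 + 461 = 734 ≡ 244 (mod 490)
244 × 209 = 50996 ≡ 36 (mod 490)
36 + 368 = 404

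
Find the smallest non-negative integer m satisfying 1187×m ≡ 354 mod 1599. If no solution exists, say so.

gcd(1187, 1599) = 1, so a unique solution mod 1599 exists.
1187⁻¹ ≡ 881 (mod 1599).
m ≡ 881×354 ≡ 69 (mod 1599).

69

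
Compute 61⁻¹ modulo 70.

Run the extended Euclidean algorithm:
70 = 1*61 + 9
61 = 6*9 + 7
9 = 1*7 + 2
7 = 3*2 + 1
2 = 2*1 + 0
gcd(61, 70) = 1, so the inverse exists.
Back-substitute for 1:
1 = 1*7 − 3*2
  = −3*9 + 4*7
  = 4*61 − 27*9
  = −27*70 + 31*61
So 61⁻¹ ≡ 31 (mod 70).

31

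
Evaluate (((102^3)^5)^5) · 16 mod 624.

288

(102)^3 ≡ 408 (mod 624)
(408)^5 ≡ 96 (mod 624)
(96)^5 ≡ 96 (mod 624)
96 · 16 = 1536 ≡ 288 (mod 624)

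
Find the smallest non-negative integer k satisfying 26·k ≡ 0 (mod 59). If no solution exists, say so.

gcd(26, 59) = 1, so a unique solution mod 59 exists.
26⁻¹ ≡ 25 (mod 59).
k ≡ 25·0 ≡ 0 (mod 59).

0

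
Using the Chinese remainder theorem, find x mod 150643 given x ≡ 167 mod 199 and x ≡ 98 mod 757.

103050

199⁻¹ mod 757: 199*563 ≡ 1 (mod 757), so 199⁻¹ ≡ 563.
x = 167 + 199*((98 − 167)*563 mod 757) = 167 + 199*517 = 103050.
Check: 103050 mod 199 = 167, 103050 mod 757 = 98. ✓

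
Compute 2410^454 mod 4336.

454 in binary is 111000110, i.e. 454 = 256 + 128 + 64 + 4 + 2.
2410^1 ≡ 2410 (mod 4336)
2410^2 ≡ 2410^2 = 5808100 ≡ 2196 (mod 4336)
2410^4 ≡ 2196^2 = 4822416 ≡ 784 (mod 4336)
2410^8 ≡ 784^2 = 614656 ≡ 3280 (mod 4336)
2410^16 ≡ 3280^2 = 10758400 ≡ 784 (mod 4336)
2410^32 ≡ 784^2 = 614656 ≡ 3280 (mod 4336)
2410^64 ≡ 3280^2 = 10758400 ≡ 784 (mod 4336)
2410^128 ≡ 784^2 = 614656 ≡ 3280 (mod 4336)
2410^256 ≡ 3280^2 = 10758400 ≡ 784 (mod 4336)
2410^454 = 2410^256 * 2410^128 * 2410^64 * 2410^4 * 2410^2 ≡ 784 * 3280 * 784 * 784 * 2196 (mod 4336).
Accumulate the product:
784 * 3280 = 2571520 ≡ 272
272 * 784 = 213248 ≡ 784
784 * 784 = 614656 ≡ 3280
3280 * 2196 = 7202880 ≡ 784

784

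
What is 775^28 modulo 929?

98

28 in binary is 11100, i.e. 28 = 16 + 8 + 4.
775^1 ≡ 775 (mod 929)
775^2 ≡ 775^2 = 600625 ≡ 491 (mod 929)
775^4 ≡ 491^2 = 241081 ≡ 470 (mod 929)
775^8 ≡ 470^2 = 220900 ≡ 727 (mod 929)
775^16 ≡ 727^2 = 528529 ≡ 857 (mod 929)
775^28 = 775^16 · 775^8 · 775^4 ≡ 857 · 727 · 470 (mod 929).
Accumulate the product:
857 · 727 = 623039 ≡ 609
609 · 470 = 286230 ≡ 98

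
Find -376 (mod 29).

-376 = -13·29 + 1, so -376 ≡ 1 (mod 29).

1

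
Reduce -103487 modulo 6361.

-103487 = -17*6361 + 4650, so -103487 ≡ 4650 (mod 6361).

4650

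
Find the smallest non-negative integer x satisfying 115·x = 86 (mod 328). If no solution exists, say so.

gcd(115, 328) = 1, so a unique solution mod 328 exists.
115⁻¹ ≡ 251 (mod 328).
x ≡ 251·86 ≡ 266 (mod 328).

266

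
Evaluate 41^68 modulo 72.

25

68 in binary is 1000100, i.e. 68 = 64 + 4.
41^1 ≡ 41 (mod 72)
41^2 ≡ 41^2 = 1681 ≡ 25 (mod 72)
41^4 ≡ 25^2 = 625 ≡ 49 (mod 72)
41^8 ≡ 49^2 = 2401 ≡ 25 (mod 72)
41^16 ≡ 25^2 = 625 ≡ 49 (mod 72)
41^32 ≡ 49^2 = 2401 ≡ 25 (mod 72)
41^64 ≡ 25^2 = 625 ≡ 49 (mod 72)
41^68 = 41^64 · 41^4 ≡ 49 · 49 (mod 72).
49 · 49 = 2401 ≡ 25 (mod 72).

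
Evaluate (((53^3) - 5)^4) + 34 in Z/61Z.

(53)^3 ≡ 37 (mod 61)
37 - 5 = 32
(32)^4 ≡ 47 (mod 61)
47 + 34 = 81 ≡ 20 (mod 61)

20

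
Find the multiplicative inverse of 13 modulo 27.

27 = 2×13 + 1
13 = 13×1 + 0
gcd(13, 27) = 1, so the inverse exists.
Back-substitute for 1:
1 = 1×27 − 2×13
So 13⁻¹ ≡ −2 ≡ 25 (mod 27).

25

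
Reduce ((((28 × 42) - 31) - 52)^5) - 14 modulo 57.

8

28 × 42 = 1176 ≡ 36 (mod 57)
36 - 31 = 5
5 - 52 = -47 ≡ 10 (mod 57)
(10)^5 ≡ 22 (mod 57)
22 - 14 = 8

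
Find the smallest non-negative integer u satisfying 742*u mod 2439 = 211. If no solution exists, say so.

352

gcd(742, 2439) = 1, so a unique solution mod 2439 exists.
742⁻¹ ≡ 1042 (mod 2439).
u ≡ 1042*211 ≡ 352 (mod 2439).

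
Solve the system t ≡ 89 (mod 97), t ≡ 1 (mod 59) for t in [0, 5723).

97⁻¹ mod 59: 97×14 ≡ 1 (mod 59), so 97⁻¹ ≡ 14.
t = 89 + 97×((1 − 89)×14 mod 59) = 89 + 97×7 = 768.
Check: 768 mod 97 = 89, 768 mod 59 = 1. ✓

768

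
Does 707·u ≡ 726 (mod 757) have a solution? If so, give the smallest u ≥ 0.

gcd(707, 757) = 1, so a unique solution mod 757 exists.
707⁻¹ ≡ 651 (mod 757).
u ≡ 651·726 ≡ 258 (mod 757).

258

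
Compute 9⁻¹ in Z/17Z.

2

Apply the Euclidean algorithm and back-substitute:
17 = 1*9 + 8
9 = 1*8 + 1
8 = 8*1 + 0
gcd(9, 17) = 1, so the inverse exists.
Bézout: 1 = −1*17 + 2*9.
So 9⁻¹ ≡ 2 (mod 17).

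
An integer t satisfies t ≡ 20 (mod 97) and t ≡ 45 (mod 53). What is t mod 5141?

893

97⁻¹ mod 53: 97·47 ≡ 1 (mod 53), so 97⁻¹ ≡ 47.
t = 20 + 97·((45 − 20)·47 mod 53) = 20 + 97·9 = 893.
Check: 893 mod 97 = 20, 893 mod 53 = 45. ✓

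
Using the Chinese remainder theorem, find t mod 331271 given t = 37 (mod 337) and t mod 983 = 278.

337⁻¹ mod 983: 337·948 ≡ 1 (mod 983), so 337⁻¹ ≡ 948.
t = 37 + 337·((278 − 37)·948 mod 983) = 37 + 337·412 = 138881.
Check: 138881 mod 337 = 37, 138881 mod 983 = 278. ✓

138881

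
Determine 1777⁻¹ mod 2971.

Run the extended Euclidean algorithm:
2971 = 1×1777 + 1194
1777 = 1×1194 + 583
1194 = 2×583 + 28
583 = 20×28 + 23
28 = 1×23 + 5
23 = 4×5 + 3
5 = 1×3 + 2
3 = 1×2 + 1
2 = 2×1 + 0
gcd(1777, 2971) = 1, so the inverse exists.
Bézout: 1 = −698×2971 + 1167×1777.
So 1777⁻¹ ≡ 1167 (mod 2971).

1167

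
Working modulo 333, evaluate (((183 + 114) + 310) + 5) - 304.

308

183 + 114 = 297
297 + 310 = 607 ≡ 274 (mod 333)
274 + 5 = 279
279 - 304 = -25 ≡ 308 (mod 333)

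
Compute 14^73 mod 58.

14^1 ≡ 14 (mod 58)
14^2 ≡ 14^2 = 196 ≡ 22 (mod 58)
14^4 ≡ 22^2 = 484 ≡ 20 (mod 58)
14^8 ≡ 20^2 = 400 ≡ 52 (mod 58)
14^16 ≡ 52^2 = 2704 ≡ 36 (mod 58)
14^32 ≡ 36^2 = 1296 ≡ 20 (mod 58)
14^64 ≡ 20^2 = 400 ≡ 52 (mod 58)
14^73 = 14^64 × 14^8 × 14^1 ≡ 52 × 52 × 14 (mod 58).
Accumulate the product:
52 × 52 = 2704 ≡ 36
36 × 14 = 504 ≡ 40

40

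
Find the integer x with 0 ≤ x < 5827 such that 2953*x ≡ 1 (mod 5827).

5827 = 1×2953 + 2874
2953 = 1×2874 + 79
2874 = 36×79 + 30
79 = 2×30 + 19
30 = 1×19 + 11
19 = 1×11 + 8
11 = 1×8 + 3
8 = 2×3 + 2
3 = 1×2 + 1
2 = 2×1 + 0
gcd(2953, 5827) = 1, so the inverse exists.
Bézout: 1 = 1084×5827 − 2139×2953.
So 2953⁻¹ ≡ −2139 ≡ 3688 (mod 5827).

3688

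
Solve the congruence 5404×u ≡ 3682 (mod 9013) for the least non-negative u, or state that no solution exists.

gcd(5404, 9013) = 1, so a unique solution mod 9013 exists.
5404⁻¹ ≡ 8064 (mod 9013).
u ≡ 8064×3682 ≡ 2826 (mod 9013).

2826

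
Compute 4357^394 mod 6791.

1280

Using repeated squaring:
4357^1 ≡ 4357 (mod 6791)
4357^2 ≡ 4357^2 = 18983449 ≡ 2604 (mod 6791)
4357^4 ≡ 2604^2 = 6780816 ≡ 3398 (mod 6791)
4357^8 ≡ 3398^2 = 11546404 ≡ 1704 (mod 6791)
4357^16 ≡ 1704^2 = 2903616 ≡ 3859 (mod 6791)
4357^32 ≡ 3859^2 = 14891881 ≡ 6009 (mod 6791)
4357^64 ≡ 6009^2 = 36108081 ≡ 334 (mod 6791)
4357^128 ≡ 334^2 = 111556 ≡ 2900 (mod 6791)
4357^256 ≡ 2900^2 = 8410000 ≡ 2742 (mod 6791)
4357^394 = 4357^256 · 4357^128 · 4357^8 · 4357^2 ≡ 2742 · 2900 · 1704 · 2604 (mod 6791).
Accumulate the product:
2742 · 2900 = 7951800 ≡ 6330
6330 · 1704 = 10786320 ≡ 2212
2212 · 2604 = 5760048 ≡ 1280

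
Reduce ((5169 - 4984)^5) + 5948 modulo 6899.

4903

5169 - 4984 = 185
(185)^5 ≡ 5854 (mod 6899)
5854 + 5948 = 11802 ≡ 4903 (mod 6899)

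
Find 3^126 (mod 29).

126 in binary is 1111110, i.e. 126 = 64 + 32 + 16 + 8 + 4 + 2.
3^1 ≡ 3 (mod 29)
3^2 ≡ 3^2 = 9 (mod 29)
3^4 ≡ 9^2 = 81 ≡ 23 (mod 29)
3^8 ≡ 23^2 = 529 ≡ 7 (mod 29)
3^16 ≡ 7^2 = 49 ≡ 20 (mod 29)
3^32 ≡ 20^2 = 400 ≡ 23 (mod 29)
3^64 ≡ 23^2 = 529 ≡ 7 (mod 29)
3^126 = 3^64 × 3^32 × 3^16 × 3^8 × 3^4 × 3^2 ≡ 7 × 23 × 20 × 7 × 23 × 9 (mod 29).
Accumulate the product:
7 × 23 = 161 ≡ 16
16 × 20 = 320 ≡ 1
1 × 7 = 7
7 × 23 = 161 ≡ 16
16 × 9 = 144 ≡ 28

28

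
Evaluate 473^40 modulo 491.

By square-and-multiply:
473^1 ≡ 473 (mod 491)
473^2 ≡ 473^2 = 223729 ≡ 324 (mod 491)
473^4 ≡ 324^2 = 104976 ≡ 393 (mod 491)
473^8 ≡ 393^2 = 154449 ≡ 275 (mod 491)
473^16 ≡ 275^2 = 75625 ≡ 11 (mod 491)
473^32 ≡ 11^2 = 121 (mod 491)
473^40 = 473^32 × 473^8 ≡ 121 × 275 (mod 491).
121 × 275 = 33275 ≡ 378 (mod 491).

378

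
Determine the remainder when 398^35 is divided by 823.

563

35 in binary is 100011, i.e. 35 = 32 + 2 + 1.
398^1 ≡ 398 (mod 823)
398^2 ≡ 398^2 = 158404 ≡ 388 (mod 823)
398^4 ≡ 388^2 = 150544 ≡ 758 (mod 823)
398^8 ≡ 758^2 = 574564 ≡ 110 (mod 823)
398^16 ≡ 110^2 = 12100 ≡ 578 (mod 823)
398^32 ≡ 578^2 = 334084 ≡ 769 (mod 823)
398^35 = 398^32 · 398^2 · 398^1 ≡ 769 · 388 · 398 (mod 823).
Accumulate the product:
769 · 388 = 298372 ≡ 446
446 · 398 = 177508 ≡ 563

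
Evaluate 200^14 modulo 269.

126

By square-and-multiply:
200^1 ≡ 200 (mod 269)
200^2 ≡ 200^2 = 40000 ≡ 188 (mod 269)
200^4 ≡ 188^2 = 35344 ≡ 105 (mod 269)
200^8 ≡ 105^2 = 11025 ≡ 265 (mod 269)
200^14 = 200^8 × 200^4 × 200^2 ≡ 265 × 105 × 188 (mod 269).
Accumulate the product:
265 × 105 = 27825 ≡ 118
118 × 188 = 22184 ≡ 126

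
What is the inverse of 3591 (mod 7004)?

7004 = 1*3591 + 3413
3591 = 1*3413 + 178
3413 = 19*178 + 31
178 = 5*31 + 23
31 = 1*23 + 8
23 = 2*8 + 7
8 = 1*7 + 1
7 = 7*1 + 0
gcd(3591, 7004) = 1, so the inverse exists.
Back-substitute for 1:
1 = 1*8 − 1*7
  = −1*23 + 3*8
  = 3*31 − 4*23
  = −4*178 + 23*31
  = 23*3413 − 441*178
  = −441*3591 + 464*3413
  = 464*7004 − 905*3591
So 3591⁻¹ ≡ −905 ≡ 6099 (mod 7004).

6099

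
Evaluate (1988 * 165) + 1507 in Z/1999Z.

1691

1988 * 165 = 328020 ≡ 184 (mod 1999)
184 + 1507 = 1691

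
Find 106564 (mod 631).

556

106564 = 168*631 + 556, so 106564 ≡ 556 (mod 631).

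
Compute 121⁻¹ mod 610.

121

By the extended Euclidean algorithm:
610 = 5*121 + 5
121 = 24*5 + 1
5 = 5*1 + 0
gcd(121, 610) = 1, so the inverse exists.
Bézout: 1 = −24*610 + 121*121.
So 121⁻¹ ≡ 121 (mod 610).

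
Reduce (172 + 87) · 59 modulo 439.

355

172 + 87 = 259
259 · 59 = 15281 ≡ 355 (mod 439)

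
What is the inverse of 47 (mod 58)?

21

By the extended Euclidean algorithm:
58 = 1·47 + 11
47 = 4·11 + 3
11 = 3·3 + 2
3 = 1·2 + 1
2 = 2·1 + 0
gcd(47, 58) = 1, so the inverse exists.
Back-substitute for 1:
1 = 1·3 − 1·2
  = −1·11 + 4·3
  = 4·47 − 17·11
  = −17·58 + 21·47
So 47⁻¹ ≡ 21 (mod 58).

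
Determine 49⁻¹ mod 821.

754

Run the extended Euclidean algorithm:
821 = 16*49 + 37
49 = 1*37 + 12
37 = 3*12 + 1
12 = 12*1 + 0
gcd(49, 821) = 1, so the inverse exists.
Back-substitute for 1:
1 = 1*37 − 3*12
  = −3*49 + 4*37
  = 4*821 − 67*49
So 49⁻¹ ≡ −67 ≡ 754 (mod 821).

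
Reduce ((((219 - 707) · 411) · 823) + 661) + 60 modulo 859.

415

219 - 707 = -488 ≡ 371 (mod 859)
371 · 411 = 152481 ≡ 438 (mod 859)
438 · 823 = 360474 ≡ 553 (mod 859)
553 + 661 = 1214 ≡ 355 (mod 859)
355 + 60 = 415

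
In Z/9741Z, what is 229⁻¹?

9741 = 42*229 + 123
229 = 1*123 + 106
123 = 1*106 + 17
106 = 6*17 + 4
17 = 4*4 + 1
4 = 4*1 + 0
gcd(229, 9741) = 1, so the inverse exists.
Back-substitute for 1:
1 = 1*17 − 4*4
  = −4*106 + 25*17
  = 25*123 − 29*106
  = −29*229 + 54*123
  = 54*9741 − 2297*229
So 229⁻¹ ≡ −2297 ≡ 7444 (mod 9741).

7444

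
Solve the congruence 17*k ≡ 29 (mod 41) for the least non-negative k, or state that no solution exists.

gcd(17, 41) = 1, so a unique solution mod 41 exists.
17⁻¹ ≡ 29 (mod 41).
k ≡ 29*29 ≡ 21 (mod 41).

21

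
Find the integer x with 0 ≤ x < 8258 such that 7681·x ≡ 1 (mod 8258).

4909

8258 = 1×7681 + 577
7681 = 13×577 + 180
577 = 3×180 + 37
180 = 4×37 + 32
37 = 1×32 + 5
32 = 6×5 + 2
5 = 2×2 + 1
2 = 2×1 + 0
gcd(7681, 8258) = 1, so the inverse exists.
Back-substitute for 1:
1 = 1×5 − 2×2
  = −2×32 + 13×5
  = 13×37 − 15×32
  = −15×180 + 73×37
  = 73×577 − 234×180
  = −234×7681 + 3115×577
  = 3115×8258 − 3349×7681
So 7681⁻¹ ≡ −3349 ≡ 4909 (mod 8258).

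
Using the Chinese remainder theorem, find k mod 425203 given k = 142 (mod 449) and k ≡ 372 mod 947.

449⁻¹ mod 947: 449×831 ≡ 1 (mod 947), so 449⁻¹ ≡ 831.
k = 142 + 449×((372 − 142)×831 mod 947) = 142 + 449×783 = 351709.

351709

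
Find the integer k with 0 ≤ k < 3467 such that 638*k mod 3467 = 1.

1940

3467 = 5·638 + 277
638 = 2·277 + 84
277 = 3·84 + 25
84 = 3·25 + 9
25 = 2·9 + 7
9 = 1·7 + 2
7 = 3·2 + 1
2 = 2·1 + 0
gcd(638, 3467) = 1, so the inverse exists.
Back-substitute for 1:
1 = 1·7 − 3·2
  = −3·9 + 4·7
  = 4·25 − 11·9
  = −11·84 + 37·25
  = 37·277 − 122·84
  = −122·638 + 281·277
  = 281·3467 − 1527·638
So 638⁻¹ ≡ −1527 ≡ 1940 (mod 3467).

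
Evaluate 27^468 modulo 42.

15

By square-and-multiply:
468 in binary is 111010100, i.e. 468 = 256 + 128 + 64 + 16 + 4.
27^1 ≡ 27 (mod 42)
27^2 ≡ 27^2 = 729 ≡ 15 (mod 42)
27^4 ≡ 15^2 = 225 ≡ 15 (mod 42)
27^8 ≡ 15^2 = 225 ≡ 15 (mod 42)
27^16 ≡ 15^2 = 225 ≡ 15 (mod 42)
27^32 ≡ 15^2 = 225 ≡ 15 (mod 42)
27^64 ≡ 15^2 = 225 ≡ 15 (mod 42)
27^128 ≡ 15^2 = 225 ≡ 15 (mod 42)
27^256 ≡ 15^2 = 225 ≡ 15 (mod 42)
27^468 = 27^256 · 27^128 · 27^64 · 27^16 · 27^4 ≡ 15 · 15 · 15 · 15 · 15 (mod 42).
Accumulate the product:
15 · 15 = 225 ≡ 15
15 · 15 = 225 ≡ 15
15 · 15 = 225 ≡ 15
15 · 15 = 225 ≡ 15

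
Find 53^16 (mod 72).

Compute successive squares:
53^1 ≡ 53 (mod 72)
53^2 ≡ 53^2 = 2809 ≡ 1 (mod 72)
53^4 ≡ 1^2 = 1 (mod 72)
53^8 ≡ 1^2 = 1 (mod 72)
53^16 ≡ 1^2 = 1 (mod 72)
So 53^16 ≡ 1 (mod 72).

1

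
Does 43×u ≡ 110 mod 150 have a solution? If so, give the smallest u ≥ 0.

gcd(43, 150) = 1, so a unique solution mod 150 exists.
43⁻¹ ≡ 7 (mod 150).
u ≡ 7×110 ≡ 20 (mod 150).

20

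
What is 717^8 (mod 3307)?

717^1 ≡ 717 (mod 3307)
717^2 ≡ 717^2 = 514089 ≡ 1504 (mod 3307)
717^4 ≡ 1504^2 = 2262016 ≡ 28 (mod 3307)
717^8 ≡ 28^2 = 784 (mod 3307)
So 717^8 ≡ 784 (mod 3307).

784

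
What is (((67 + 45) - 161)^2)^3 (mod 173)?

81

67 + 45 = 112
112 - 161 = -49 ≡ 124 (mod 173)
(124)^2 ≡ 152 (mod 173)
(152)^3 ≡ 81 (mod 173)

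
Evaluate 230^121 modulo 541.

121 in binary is 1111001, i.e. 121 = 64 + 32 + 16 + 8 + 1.
230^1 ≡ 230 (mod 541)
230^2 ≡ 230^2 = 52900 ≡ 423 (mod 541)
230^4 ≡ 423^2 = 178929 ≡ 399 (mod 541)
230^8 ≡ 399^2 = 159201 ≡ 147 (mod 541)
230^16 ≡ 147^2 = 21609 ≡ 510 (mod 541)
230^32 ≡ 510^2 = 260100 ≡ 420 (mod 541)
230^64 ≡ 420^2 = 176400 ≡ 34 (mod 541)
230^121 = 230^64 * 230^32 * 230^16 * 230^8 * 230^1 ≡ 34 * 420 * 510 * 147 * 230 (mod 541).
Accumulate the product:
34 * 420 = 14280 ≡ 214
214 * 510 = 109140 ≡ 399
399 * 147 = 58653 ≡ 225
225 * 230 = 51750 ≡ 355

355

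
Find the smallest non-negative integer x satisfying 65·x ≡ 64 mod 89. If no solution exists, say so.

gcd(65, 89) = 1, so a unique solution mod 89 exists.
65⁻¹ ≡ 63 (mod 89).
x ≡ 63·64 ≡ 27 (mod 89).

27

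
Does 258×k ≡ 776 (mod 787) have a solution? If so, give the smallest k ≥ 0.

729

gcd(258, 787) = 1, so a unique solution mod 787 exists.
258⁻¹ ≡ 363 (mod 787).
k ≡ 363×776 ≡ 729 (mod 787).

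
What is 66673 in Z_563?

239

66673 = 118×563 + 239, so 66673 ≡ 239 (mod 563).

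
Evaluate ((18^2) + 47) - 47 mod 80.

4

(18)^2 ≡ 4 (mod 80)
4 + 47 = 51
51 - 47 = 4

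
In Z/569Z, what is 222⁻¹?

264

569 = 2×222 + 125
222 = 1×125 + 97
125 = 1×97 + 28
97 = 3×28 + 13
28 = 2×13 + 2
13 = 6×2 + 1
2 = 2×1 + 0
gcd(222, 569) = 1, so the inverse exists.
Back-substitute for 1:
1 = 1×13 − 6×2
  = −6×28 + 13×13
  = 13×97 − 45×28
  = −45×125 + 58×97
  = 58×222 − 103×125
  = −103×569 + 264×222
So 222⁻¹ ≡ 264 (mod 569).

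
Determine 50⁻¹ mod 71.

27

71 = 1×50 + 21
50 = 2×21 + 8
21 = 2×8 + 5
8 = 1×5 + 3
5 = 1×3 + 2
3 = 1×2 + 1
2 = 2×1 + 0
gcd(50, 71) = 1, so the inverse exists.
Back-substitute for 1:
1 = 1×3 − 1×2
  = −1×5 + 2×3
  = 2×8 − 3×5
  = −3×21 + 8×8
  = 8×50 − 19×21
  = −19×71 + 27×50
So 50⁻¹ ≡ 27 (mod 71).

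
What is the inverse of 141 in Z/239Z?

239 = 1·141 + 98
141 = 1·98 + 43
98 = 2·43 + 12
43 = 3·12 + 7
12 = 1·7 + 5
7 = 1·5 + 2
5 = 2·2 + 1
2 = 2·1 + 0
gcd(141, 239) = 1, so the inverse exists.
Back-substitute for 1:
1 = 1·5 − 2·2
  = −2·7 + 3·5
  = 3·12 − 5·7
  = −5·43 + 18·12
  = 18·98 − 41·43
  = −41·141 + 59·98
  = 59·239 − 100·141
So 141⁻¹ ≡ −100 ≡ 139 (mod 239).

139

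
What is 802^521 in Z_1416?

521 in binary is 1000001001, i.e. 521 = 512 + 8 + 1.
802^1 ≡ 802 (mod 1416)
802^2 ≡ 802^2 = 643204 ≡ 340 (mod 1416)
802^4 ≡ 340^2 = 115600 ≡ 904 (mod 1416)
802^8 ≡ 904^2 = 817216 ≡ 184 (mod 1416)
802^16 ≡ 184^2 = 33856 ≡ 1288 (mod 1416)
802^32 ≡ 1288^2 = 1658944 ≡ 808 (mod 1416)
802^64 ≡ 808^2 = 652864 ≡ 88 (mod 1416)
802^128 ≡ 88^2 = 7744 ≡ 664 (mod 1416)
802^256 ≡ 664^2 = 440896 ≡ 520 (mod 1416)
802^512 ≡ 520^2 = 270400 ≡ 1360 (mod 1416)
802^521 = 802^512 · 802^8 · 802^1 ≡ 1360 · 184 · 802 (mod 1416).
Accumulate the product:
1360 · 184 = 250240 ≡ 1024
1024 · 802 = 821248 ≡ 1384

1384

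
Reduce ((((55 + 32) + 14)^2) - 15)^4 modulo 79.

55 + 32 = 87 ≡ 8 (mod 79)
8 + 14 = 22
(22)^2 ≡ 10 (mod 79)
10 - 15 = -5 ≡ 74 (mod 79)
(74)^4 ≡ 72 (mod 79)

72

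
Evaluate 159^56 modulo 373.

21

56 in binary is 111000, i.e. 56 = 32 + 16 + 8.
159^1 ≡ 159 (mod 373)
159^2 ≡ 159^2 = 25281 ≡ 290 (mod 373)
159^4 ≡ 290^2 = 84100 ≡ 175 (mod 373)
159^8 ≡ 175^2 = 30625 ≡ 39 (mod 373)
159^16 ≡ 39^2 = 1521 ≡ 29 (mod 373)
159^32 ≡ 29^2 = 841 ≡ 95 (mod 373)
159^56 = 159^32 × 159^16 × 159^8 ≡ 95 × 29 × 39 (mod 373).
Accumulate the product:
95 × 29 = 2755 ≡ 144
144 × 39 = 5616 ≡ 21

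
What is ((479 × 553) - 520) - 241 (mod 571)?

479 × 553 = 264887 ≡ 514 (mod 571)
514 - 520 = -6 ≡ 565 (mod 571)
565 - 241 = 324

324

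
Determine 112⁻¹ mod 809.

By the extended Euclidean algorithm:
809 = 7·112 + 25
112 = 4·25 + 12
25 = 2·12 + 1
12 = 12·1 + 0
gcd(112, 809) = 1, so the inverse exists.
Back-substitute for 1:
1 = 1·25 − 2·12
  = −2·112 + 9·25
  = 9·809 − 65·112
So 112⁻¹ ≡ −65 ≡ 744 (mod 809).

744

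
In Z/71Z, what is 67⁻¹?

53

Apply the Euclidean algorithm and back-substitute:
71 = 1·67 + 4
67 = 16·4 + 3
4 = 1·3 + 1
3 = 3·1 + 0
gcd(67, 71) = 1, so the inverse exists.
Bézout: 1 = 17·71 − 18·67.
So 67⁻¹ ≡ −18 ≡ 53 (mod 71).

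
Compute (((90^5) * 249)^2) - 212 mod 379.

(90)^5 ≡ 31 (mod 379)
31 * 249 = 7719 ≡ 139 (mod 379)
(139)^2 ≡ 371 (mod 379)
371 - 212 = 159

159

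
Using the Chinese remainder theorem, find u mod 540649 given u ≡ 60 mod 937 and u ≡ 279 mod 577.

320514

937⁻¹ mod 577: 937*460 ≡ 1 (mod 577), so 937⁻¹ ≡ 460.
u = 60 + 937*((279 − 60)*460 mod 577) = 60 + 937*342 = 320514.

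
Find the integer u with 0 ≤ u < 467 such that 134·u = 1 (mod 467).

352

467 = 3·134 + 65
134 = 2·65 + 4
65 = 16·4 + 1
4 = 4·1 + 0
gcd(134, 467) = 1, so the inverse exists.
Back-substitute for 1:
1 = 1·65 − 16·4
  = −16·134 + 33·65
  = 33·467 − 115·134
So 134⁻¹ ≡ −115 ≡ 352 (mod 467).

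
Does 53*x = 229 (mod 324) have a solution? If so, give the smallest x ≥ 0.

gcd(53, 324) = 1, so a unique solution mod 324 exists.
53⁻¹ ≡ 269 (mod 324).
x ≡ 269*229 ≡ 41 (mod 324).

41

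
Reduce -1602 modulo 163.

-1602 = -10*163 + 28, so -1602 ≡ 28 (mod 163).

28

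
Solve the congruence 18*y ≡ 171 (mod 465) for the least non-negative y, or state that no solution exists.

87

gcd(18, 465) = 3, and 3 | 171, so solutions exist.
Divide through by 3: 6*y = 57 (mod 155).
6⁻¹ ≡ 26 (mod 155).
y ≡ 26*57 ≡ 87 (mod 155).
The smallest non-negative solution is y = 87.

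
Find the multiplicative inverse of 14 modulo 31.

By the extended Euclidean algorithm:
31 = 2*14 + 3
14 = 4*3 + 2
3 = 1*2 + 1
2 = 2*1 + 0
gcd(14, 31) = 1, so the inverse exists.
Back-substitute for 1:
1 = 1*3 − 1*2
  = −1*14 + 5*3
  = 5*31 − 11*14
So 14⁻¹ ≡ −11 ≡ 20 (mod 31).

20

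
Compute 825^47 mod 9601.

Using repeated squaring:
47 in binary is 101111, i.e. 47 = 32 + 8 + 4 + 2 + 1.
825^1 ≡ 825 (mod 9601)
825^2 ≡ 825^2 = 680625 ≡ 8555 (mod 9601)
825^4 ≡ 8555^2 = 73188025 ≡ 9203 (mod 9601)
825^8 ≡ 9203^2 = 84695209 ≡ 4788 (mod 9601)
825^16 ≡ 4788^2 = 22924944 ≡ 7357 (mod 9601)
825^32 ≡ 7357^2 = 54125449 ≡ 4612 (mod 9601)
825^47 = 825^32 · 825^8 · 825^4 · 825^2 · 825^1 ≡ 4612 · 4788 · 9203 · 8555 · 825 (mod 9601).
Accumulate the product:
4612 · 4788 = 22082256 ≡ 9557
9557 · 9203 = 87953071 ≡ 7911
7911 · 8555 = 67678605 ≡ 1156
1156 · 825 = 953700 ≡ 3201

3201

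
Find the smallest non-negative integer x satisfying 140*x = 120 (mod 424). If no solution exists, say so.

gcd(140, 424) = 4, and 4 | 120, so solutions exist.
Divide through by 4: 35*x = 30 (mod 106).
35⁻¹ ≡ 103 (mod 106).
x ≡ 103*30 ≡ 16 (mod 106).
The smallest non-negative solution is x = 16.

16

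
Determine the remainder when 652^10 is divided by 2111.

1124

By square-and-multiply:
10 in binary is 1010, i.e. 10 = 8 + 2.
652^1 ≡ 652 (mod 2111)
652^2 ≡ 652^2 = 425104 ≡ 793 (mod 2111)
652^4 ≡ 793^2 = 628849 ≡ 1882 (mod 2111)
652^8 ≡ 1882^2 = 3541924 ≡ 1777 (mod 2111)
652^10 = 652^8 · 652^2 ≡ 1777 · 793 (mod 2111).
1777 · 793 = 1409161 ≡ 1124 (mod 2111).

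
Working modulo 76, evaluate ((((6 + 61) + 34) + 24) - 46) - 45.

6 + 61 = 67
67 + 34 = 101 ≡ 25 (mod 76)
25 + 24 = 49
49 - 46 = 3
3 - 45 = -42 ≡ 34 (mod 76)

34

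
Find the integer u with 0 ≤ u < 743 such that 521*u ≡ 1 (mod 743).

579

By the extended Euclidean algorithm:
743 = 1·521 + 222
521 = 2·222 + 77
222 = 2·77 + 68
77 = 1·68 + 9
68 = 7·9 + 5
9 = 1·5 + 4
5 = 1·4 + 1
4 = 4·1 + 0
gcd(521, 743) = 1, so the inverse exists.
Bézout: 1 = 115·743 − 164·521.
So 521⁻¹ ≡ −164 ≡ 579 (mod 743).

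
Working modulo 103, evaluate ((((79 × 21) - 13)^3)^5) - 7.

79 × 21 = 1659 ≡ 11 (mod 103)
11 - 13 = -2 ≡ 101 (mod 103)
(101)^3 ≡ 95 (mod 103)
(95)^5 ≡ 89 (mod 103)
89 - 7 = 82

82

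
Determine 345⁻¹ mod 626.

225

Apply the Euclidean algorithm and back-substitute:
626 = 1×345 + 281
345 = 1×281 + 64
281 = 4×64 + 25
64 = 2×25 + 14
25 = 1×14 + 11
14 = 1×11 + 3
11 = 3×3 + 2
3 = 1×2 + 1
2 = 2×1 + 0
gcd(345, 626) = 1, so the inverse exists.
Back-substitute for 1:
1 = 1×3 − 1×2
  = −1×11 + 4×3
  = 4×14 − 5×11
  = −5×25 + 9×14
  = 9×64 − 23×25
  = −23×281 + 101×64
  = 101×345 − 124×281
  = −124×626 + 225×345
So 345⁻¹ ≡ 225 (mod 626).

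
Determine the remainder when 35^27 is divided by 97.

35^1 ≡ 35 (mod 97)
35^2 ≡ 35^2 = 1225 ≡ 61 (mod 97)
35^4 ≡ 61^2 = 3721 ≡ 35 (mod 97)
35^8 ≡ 35^2 = 1225 ≡ 61 (mod 97)
35^16 ≡ 61^2 = 3721 ≡ 35 (mod 97)
35^27 = 35^16 * 35^8 * 35^2 * 35^1 ≡ 35 * 61 * 61 * 35 (mod 97).
Accumulate the product:
35 * 61 = 2135 ≡ 1
1 * 61 = 61
61 * 35 = 2135 ≡ 1

1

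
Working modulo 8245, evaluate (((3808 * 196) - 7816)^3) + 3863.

3808 * 196 = 746368 ≡ 4318 (mod 8245)
4318 - 7816 = -3498 ≡ 4747 (mod 8245)
(4747)^3 ≡ 948 (mod 8245)
948 + 3863 = 4811

4811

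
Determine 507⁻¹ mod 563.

563 = 1×507 + 56
507 = 9×56 + 3
56 = 18×3 + 2
3 = 1×2 + 1
2 = 2×1 + 0
gcd(507, 563) = 1, so the inverse exists.
Bézout: 1 = −172×563 + 191×507.
So 507⁻¹ ≡ 191 (mod 563).

191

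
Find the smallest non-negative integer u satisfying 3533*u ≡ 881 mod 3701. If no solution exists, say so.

2396

gcd(3533, 3701) = 1, so a unique solution mod 3701 exists.
3533⁻¹ ≡ 2225 (mod 3701).
u ≡ 2225*881 ≡ 2396 (mod 3701).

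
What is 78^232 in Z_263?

78^1 ≡ 78 (mod 263)
78^2 ≡ 78^2 = 6084 ≡ 35 (mod 263)
78^4 ≡ 35^2 = 1225 ≡ 173 (mod 263)
78^8 ≡ 173^2 = 29929 ≡ 210 (mod 263)
78^16 ≡ 210^2 = 44100 ≡ 179 (mod 263)
78^32 ≡ 179^2 = 32041 ≡ 218 (mod 263)
78^64 ≡ 218^2 = 47524 ≡ 184 (mod 263)
78^128 ≡ 184^2 = 33856 ≡ 192 (mod 263)
78^232 = 78^128 × 78^64 × 78^32 × 78^8 ≡ 192 × 184 × 218 × 210 (mod 263).
Accumulate the product:
192 × 184 = 35328 ≡ 86
86 × 218 = 18748 ≡ 75
75 × 210 = 15750 ≡ 233

233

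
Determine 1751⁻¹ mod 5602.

4671

5602 = 3×1751 + 349
1751 = 5×349 + 6
349 = 58×6 + 1
6 = 6×1 + 0
gcd(1751, 5602) = 1, so the inverse exists.
Back-substitute for 1:
1 = 1×349 − 58×6
  = −58×1751 + 291×349
  = 291×5602 − 931×1751
So 1751⁻¹ ≡ −931 ≡ 4671 (mod 5602).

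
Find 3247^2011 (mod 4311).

2419

2011 in binary is 11111011011, i.e. 2011 = 1024 + 512 + 256 + 128 + 64 + 16 + 8 + 2 + 1.
3247^1 ≡ 3247 (mod 4311)
3247^2 ≡ 3247^2 = 10543009 ≡ 2614 (mod 4311)
3247^4 ≡ 2614^2 = 6832996 ≡ 61 (mod 4311)
3247^8 ≡ 61^2 = 3721 (mod 4311)
3247^16 ≡ 3721^2 = 13845841 ≡ 3220 (mod 4311)
3247^32 ≡ 3220^2 = 10368400 ≡ 445 (mod 4311)
3247^64 ≡ 445^2 = 198025 ≡ 4030 (mod 4311)
3247^128 ≡ 4030^2 = 16240900 ≡ 1363 (mod 4311)
3247^256 ≡ 1363^2 = 1857769 ≡ 4039 (mod 4311)
3247^512 ≡ 4039^2 = 16313521 ≡ 697 (mod 4311)
3247^1024 ≡ 697^2 = 485809 ≡ 2977 (mod 4311)
3247^2011 = 3247^1024 · 3247^512 · 3247^256 · 3247^128 · 3247^64 · 3247^16 · 3247^8 · 3247^2 · 3247^1 ≡ 2977 · 697 · 4039 · 1363 · 4030 · 3220 · 3721 · 2614 · 3247 (mod 4311).
Accumulate the product:
2977 · 697 = 2074969 ≡ 1378
1378 · 4039 = 5565742 ≡ 241
241 · 1363 = 328483 ≡ 847
847 · 4030 = 3413410 ≡ 3409
3409 · 3220 = 10976980 ≡ 1174
1174 · 3721 = 4368454 ≡ 1411
1411 · 2614 = 3688354 ≡ 2449
2449 · 3247 = 7951903 ≡ 2419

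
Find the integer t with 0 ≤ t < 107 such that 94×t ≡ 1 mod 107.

74

Apply the Euclidean algorithm and back-substitute:
107 = 1*94 + 13
94 = 7*13 + 3
13 = 4*3 + 1
3 = 3*1 + 0
gcd(94, 107) = 1, so the inverse exists.
Back-substitute for 1:
1 = 1*13 − 4*3
  = −4*94 + 29*13
  = 29*107 − 33*94
So 94⁻¹ ≡ −33 ≡ 74 (mod 107).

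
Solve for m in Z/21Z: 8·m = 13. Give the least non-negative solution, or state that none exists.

gcd(8, 21) = 1, so a unique solution mod 21 exists.
8⁻¹ ≡ 8 (mod 21).
m ≡ 8·13 ≡ 20 (mod 21).

20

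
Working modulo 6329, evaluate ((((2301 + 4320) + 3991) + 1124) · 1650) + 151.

2301 + 4320 = 6621 ≡ 292 (mod 6329)
292 + 3991 = 4283
4283 + 1124 = 5407
5407 · 1650 = 8921550 ≡ 3989 (mod 6329)
3989 + 151 = 4140

4140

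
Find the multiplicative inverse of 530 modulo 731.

Apply the Euclidean algorithm and back-substitute:
731 = 1*530 + 201
530 = 2*201 + 128
201 = 1*128 + 73
128 = 1*73 + 55
73 = 1*55 + 18
55 = 3*18 + 1
18 = 18*1 + 0
gcd(530, 731) = 1, so the inverse exists.
Bézout: 1 = −29*731 + 40*530.
So 530⁻¹ ≡ 40 (mod 731).

40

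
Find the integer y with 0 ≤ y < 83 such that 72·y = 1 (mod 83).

83 = 1×72 + 11
72 = 6×11 + 6
11 = 1×6 + 5
6 = 1×5 + 1
5 = 5×1 + 0
gcd(72, 83) = 1, so the inverse exists.
Back-substitute for 1:
1 = 1×6 − 1×5
  = −1×11 + 2×6
  = 2×72 − 13×11
  = −13×83 + 15×72
So 72⁻¹ ≡ 15 (mod 83).

15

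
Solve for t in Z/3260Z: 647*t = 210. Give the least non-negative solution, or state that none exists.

gcd(647, 3260) = 1, so a unique solution mod 3260 exists.
647⁻¹ ≡ 1043 (mod 3260).
t ≡ 1043*210 ≡ 610 (mod 3260).

610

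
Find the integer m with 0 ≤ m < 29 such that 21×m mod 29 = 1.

By the extended Euclidean algorithm:
29 = 1*21 + 8
21 = 2*8 + 5
8 = 1*5 + 3
5 = 1*3 + 2
3 = 1*2 + 1
2 = 2*1 + 0
gcd(21, 29) = 1, so the inverse exists.
Back-substitute for 1:
1 = 1*3 − 1*2
  = −1*5 + 2*3
  = 2*8 − 3*5
  = −3*21 + 8*8
  = 8*29 − 11*21
So 21⁻¹ ≡ −11 ≡ 18 (mod 29).

18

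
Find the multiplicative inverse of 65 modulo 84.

53

Apply the Euclidean algorithm and back-substitute:
84 = 1*65 + 19
65 = 3*19 + 8
19 = 2*8 + 3
8 = 2*3 + 2
3 = 1*2 + 1
2 = 2*1 + 0
gcd(65, 84) = 1, so the inverse exists.
Bézout: 1 = 24*84 − 31*65.
So 65⁻¹ ≡ −31 ≡ 53 (mod 84).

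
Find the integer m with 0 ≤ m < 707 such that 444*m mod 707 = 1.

250

707 = 1·444 + 263
444 = 1·263 + 181
263 = 1·181 + 82
181 = 2·82 + 17
82 = 4·17 + 14
17 = 1·14 + 3
14 = 4·3 + 2
3 = 1·2 + 1
2 = 2·1 + 0
gcd(444, 707) = 1, so the inverse exists.
Back-substitute for 1:
1 = 1·3 − 1·2
  = −1·14 + 5·3
  = 5·17 − 6·14
  = −6·82 + 29·17
  = 29·181 − 64·82
  = −64·263 + 93·181
  = 93·444 − 157·263
  = −157·707 + 250·444
So 444⁻¹ ≡ 250 (mod 707).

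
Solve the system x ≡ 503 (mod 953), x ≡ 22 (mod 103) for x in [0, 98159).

953⁻¹ mod 103: 953·4 ≡ 1 (mod 103), so 953⁻¹ ≡ 4.
x = 503 + 953·((22 − 503)·4 mod 103) = 503 + 953·33 = 31952.

31952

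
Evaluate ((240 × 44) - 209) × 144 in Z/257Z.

201

240 × 44 = 10560 ≡ 23 (mod 257)
23 - 209 = -186 ≡ 71 (mod 257)
71 × 144 = 10224 ≡ 201 (mod 257)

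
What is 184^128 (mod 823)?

745

Using repeated squaring:
184^1 ≡ 184 (mod 823)
184^2 ≡ 184^2 = 33856 ≡ 113 (mod 823)
184^4 ≡ 113^2 = 12769 ≡ 424 (mod 823)
184^8 ≡ 424^2 = 179776 ≡ 362 (mod 823)
184^16 ≡ 362^2 = 131044 ≡ 187 (mod 823)
184^32 ≡ 187^2 = 34969 ≡ 403 (mod 823)
184^64 ≡ 403^2 = 162409 ≡ 278 (mod 823)
184^128 ≡ 278^2 = 77284 ≡ 745 (mod 823)
So 184^128 ≡ 745 (mod 823).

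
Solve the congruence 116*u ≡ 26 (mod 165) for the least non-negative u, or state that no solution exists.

gcd(116, 165) = 1, so a unique solution mod 165 exists.
116⁻¹ ≡ 101 (mod 165).
u ≡ 101*26 ≡ 151 (mod 165).

151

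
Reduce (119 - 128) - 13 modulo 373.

351

119 - 128 = -9 ≡ 364 (mod 373)
364 - 13 = 351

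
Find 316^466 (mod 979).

619

By square-and-multiply:
466 in binary is 111010010, i.e. 466 = 256 + 128 + 64 + 16 + 2.
316^1 ≡ 316 (mod 979)
316^2 ≡ 316^2 = 99856 ≡ 977 (mod 979)
316^4 ≡ 977^2 = 954529 ≡ 4 (mod 979)
316^8 ≡ 4^2 = 16 (mod 979)
316^16 ≡ 16^2 = 256 (mod 979)
316^32 ≡ 256^2 = 65536 ≡ 922 (mod 979)
316^64 ≡ 922^2 = 850084 ≡ 312 (mod 979)
316^128 ≡ 312^2 = 97344 ≡ 423 (mod 979)
316^256 ≡ 423^2 = 178929 ≡ 751 (mod 979)
316^466 = 316^256 × 316^128 × 316^64 × 316^16 × 316^2 ≡ 751 × 423 × 312 × 256 × 977 (mod 979).
Accumulate the product:
751 × 423 = 317673 ≡ 477
477 × 312 = 148824 ≡ 16
16 × 256 = 4096 ≡ 180
180 × 977 = 175860 ≡ 619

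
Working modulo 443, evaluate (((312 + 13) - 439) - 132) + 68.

265

312 + 13 = 325
325 - 439 = -114 ≡ 329 (mod 443)
329 - 132 = 197
197 + 68 = 265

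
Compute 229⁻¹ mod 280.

269

Apply the Euclidean algorithm and back-substitute:
280 = 1·229 + 51
229 = 4·51 + 25
51 = 2·25 + 1
25 = 25·1 + 0
gcd(229, 280) = 1, so the inverse exists.
Bézout: 1 = 9·280 − 11·229.
So 229⁻¹ ≡ −11 ≡ 269 (mod 280).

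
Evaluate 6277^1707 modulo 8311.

5344

1707 in binary is 11010101011, i.e. 1707 = 1024 + 512 + 128 + 32 + 8 + 2 + 1.
6277^1 ≡ 6277 (mod 8311)
6277^2 ≡ 6277^2 = 39400729 ≡ 6589 (mod 8311)
6277^4 ≡ 6589^2 = 43414921 ≡ 6568 (mod 8311)
6277^8 ≡ 6568^2 = 43138624 ≡ 4534 (mod 8311)
6277^16 ≡ 4534^2 = 20557156 ≡ 4053 (mod 8311)
6277^32 ≡ 4053^2 = 16426809 ≡ 4273 (mod 8311)
6277^64 ≡ 4273^2 = 18258529 ≡ 7573 (mod 8311)
6277^128 ≡ 7573^2 = 57350329 ≡ 4429 (mod 8311)
6277^256 ≡ 4429^2 = 19616041 ≡ 2081 (mod 8311)
6277^512 ≡ 2081^2 = 4330561 ≡ 530 (mod 8311)
6277^1024 ≡ 530^2 = 280900 ≡ 6637 (mod 8311)
6277^1707 = 6277^1024 · 6277^512 · 6277^128 · 6277^32 · 6277^8 · 6277^2 · 6277^1 ≡ 6637 · 530 · 4429 · 4273 · 4534 · 6589 · 6277 (mod 8311).
Accumulate the product:
6637 · 530 = 3517610 ≡ 2057
2057 · 4429 = 9110453 ≡ 1597
1597 · 4273 = 6823981 ≡ 650
650 · 4534 = 2947100 ≡ 5006
5006 · 6589 = 32984534 ≡ 6486
6486 · 6277 = 40712622 ≡ 5344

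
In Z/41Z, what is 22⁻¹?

28

41 = 1*22 + 19
22 = 1*19 + 3
19 = 6*3 + 1
3 = 3*1 + 0
gcd(22, 41) = 1, so the inverse exists.
Back-substitute for 1:
1 = 1*19 − 6*3
  = −6*22 + 7*19
  = 7*41 − 13*22
So 22⁻¹ ≡ −13 ≡ 28 (mod 41).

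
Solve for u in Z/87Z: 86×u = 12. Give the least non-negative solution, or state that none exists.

gcd(86, 87) = 1, so a unique solution mod 87 exists.
86⁻¹ ≡ 86 (mod 87).
u ≡ 86×12 ≡ 75 (mod 87).

75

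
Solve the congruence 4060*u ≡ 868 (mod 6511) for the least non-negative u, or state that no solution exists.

2425

gcd(4060, 6511) = 1, so a unique solution mod 6511 exists.
4060⁻¹ ≡ 4601 (mod 6511).
u ≡ 4601*868 ≡ 2425 (mod 6511).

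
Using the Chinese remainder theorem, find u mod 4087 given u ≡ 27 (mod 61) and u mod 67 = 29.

1369

61⁻¹ mod 67: 61*11 ≡ 1 (mod 67), so 61⁻¹ ≡ 11.
u = 27 + 61*((29 − 27)*11 mod 67) = 27 + 61*22 = 1369.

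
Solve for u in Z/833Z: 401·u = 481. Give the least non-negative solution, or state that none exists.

gcd(401, 833) = 1, so a unique solution mod 833 exists.
401⁻¹ ≡ 403 (mod 833).
u ≡ 403·481 ≡ 587 (mod 833).

587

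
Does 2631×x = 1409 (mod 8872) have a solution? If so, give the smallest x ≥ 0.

gcd(2631, 8872) = 1, so a unique solution mod 8872 exists.
2631⁻¹ ≡ 8727 (mod 8872).
x ≡ 8727×1409 ≡ 8623 (mod 8872).

8623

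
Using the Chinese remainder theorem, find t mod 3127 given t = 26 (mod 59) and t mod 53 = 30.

59⁻¹ mod 53: 59·9 ≡ 1 (mod 53), so 59⁻¹ ≡ 9.
t = 26 + 59·((30 − 26)·9 mod 53) = 26 + 59·36 = 2150.
Check: 2150 mod 59 = 26, 2150 mod 53 = 30. ✓

2150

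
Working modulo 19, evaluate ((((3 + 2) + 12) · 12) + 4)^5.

18

3 + 2 = 5
5 + 12 = 17
17 · 12 = 204 ≡ 14 (mod 19)
14 + 4 = 18
(18)^5 ≡ 18 (mod 19)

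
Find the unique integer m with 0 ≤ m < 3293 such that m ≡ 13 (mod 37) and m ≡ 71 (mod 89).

605

37⁻¹ mod 89: 37*77 ≡ 1 (mod 89), so 37⁻¹ ≡ 77.
m = 13 + 37*((71 − 13)*77 mod 89) = 13 + 37*16 = 605.
Check: 605 mod 37 = 13, 605 mod 89 = 71. ✓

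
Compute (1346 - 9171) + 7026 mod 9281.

8482

1346 - 9171 = -7825 ≡ 1456 (mod 9281)
1456 + 7026 = 8482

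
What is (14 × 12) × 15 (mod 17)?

14 × 12 = 168 ≡ 15 (mod 17)
15 × 15 = 225 ≡ 4 (mod 17)

4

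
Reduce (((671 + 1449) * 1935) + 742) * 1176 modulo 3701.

671 + 1449 = 2120
2120 * 1935 = 4102200 ≡ 1492 (mod 3701)
1492 + 742 = 2234
2234 * 1176 = 2627184 ≡ 3175 (mod 3701)

3175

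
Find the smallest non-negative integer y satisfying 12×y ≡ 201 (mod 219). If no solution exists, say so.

35

gcd(12, 219) = 3, and 3 | 201, so solutions exist.
Divide through by 3: 4×y ≡ 67 (mod 73).
4⁻¹ ≡ 55 (mod 73).
y ≡ 55×67 ≡ 35 (mod 73).
The smallest non-negative solution is y = 35.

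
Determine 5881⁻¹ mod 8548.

By the extended Euclidean algorithm:
8548 = 1×5881 + 2667
5881 = 2×2667 + 547
2667 = 4×547 + 479
547 = 1×479 + 68
479 = 7×68 + 3
68 = 22×3 + 2
3 = 1×2 + 1
2 = 2×1 + 0
gcd(5881, 8548) = 1, so the inverse exists.
Bézout: 1 = 1989×8548 − 2891×5881.
So 5881⁻¹ ≡ −2891 ≡ 5657 (mod 8548).

5657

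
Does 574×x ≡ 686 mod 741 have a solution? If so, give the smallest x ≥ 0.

200

gcd(574, 741) = 1, so a unique solution mod 741 exists.
574⁻¹ ≡ 670 (mod 741).
x ≡ 670×686 ≡ 200 (mod 741).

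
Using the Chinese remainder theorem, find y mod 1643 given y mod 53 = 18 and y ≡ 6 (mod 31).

53⁻¹ mod 31: 53*24 ≡ 1 (mod 31), so 53⁻¹ ≡ 24.
y = 18 + 53*((6 − 18)*24 mod 31) = 18 + 53*22 = 1184.
Check: 1184 mod 53 = 18, 1184 mod 31 = 6. ✓

1184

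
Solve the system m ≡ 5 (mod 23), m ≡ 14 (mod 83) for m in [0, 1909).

97

23⁻¹ mod 83: 23×65 ≡ 1 (mod 83), so 23⁻¹ ≡ 65.
m = 5 + 23×((14 − 5)×65 mod 83) = 5 + 23×4 = 97.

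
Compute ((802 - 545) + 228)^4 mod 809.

802 - 545 = 257
257 + 228 = 485
(485)^4 ≡ 422 (mod 809)

422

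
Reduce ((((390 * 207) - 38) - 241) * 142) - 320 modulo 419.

390 * 207 = 80730 ≡ 282 (mod 419)
282 - 38 = 244
244 - 241 = 3
3 * 142 = 426 ≡ 7 (mod 419)
7 - 320 = -313 ≡ 106 (mod 419)

106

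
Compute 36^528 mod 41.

18

Compute successive squares:
528 in binary is 1000010000, i.e. 528 = 512 + 16.
36^1 ≡ 36 (mod 41)
36^2 ≡ 36^2 = 1296 ≡ 25 (mod 41)
36^4 ≡ 25^2 = 625 ≡ 10 (mod 41)
36^8 ≡ 10^2 = 100 ≡ 18 (mod 41)
36^16 ≡ 18^2 = 324 ≡ 37 (mod 41)
36^32 ≡ 37^2 = 1369 ≡ 16 (mod 41)
36^64 ≡ 16^2 = 256 ≡ 10 (mod 41)
36^128 ≡ 10^2 = 100 ≡ 18 (mod 41)
36^256 ≡ 18^2 = 324 ≡ 37 (mod 41)
36^512 ≡ 37^2 = 1369 ≡ 16 (mod 41)
36^528 = 36^512 · 36^16 ≡ 16 · 37 (mod 41).
16 · 37 = 592 ≡ 18 (mod 41).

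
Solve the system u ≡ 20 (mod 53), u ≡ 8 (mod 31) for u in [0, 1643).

53⁻¹ mod 31: 53*24 ≡ 1 (mod 31), so 53⁻¹ ≡ 24.
u = 20 + 53*((8 − 20)*24 mod 31) = 20 + 53*22 = 1186.

1186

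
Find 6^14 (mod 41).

Using repeated squaring:
14 in binary is 1110, i.e. 14 = 8 + 4 + 2.
6^1 ≡ 6 (mod 41)
6^2 ≡ 6^2 = 36 (mod 41)
6^4 ≡ 36^2 = 1296 ≡ 25 (mod 41)
6^8 ≡ 25^2 = 625 ≡ 10 (mod 41)
6^14 = 6^8 × 6^4 × 6^2 ≡ 10 × 25 × 36 (mod 41).
Accumulate the product:
10 × 25 = 250 ≡ 4
4 × 36 = 144 ≡ 21

21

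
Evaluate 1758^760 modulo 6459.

2016

Using repeated squaring:
760 in binary is 1011111000, i.e. 760 = 512 + 128 + 64 + 32 + 16 + 8.
1758^1 ≡ 1758 (mod 6459)
1758^2 ≡ 1758^2 = 3090564 ≡ 3162 (mod 6459)
1758^4 ≡ 3162^2 = 9998244 ≡ 6171 (mod 6459)
1758^8 ≡ 6171^2 = 38081241 ≡ 5436 (mod 6459)
1758^16 ≡ 5436^2 = 29550096 ≡ 171 (mod 6459)
1758^32 ≡ 171^2 = 29241 ≡ 3405 (mod 6459)
1758^64 ≡ 3405^2 = 11594025 ≡ 120 (mod 6459)
1758^128 ≡ 120^2 = 14400 ≡ 1482 (mod 6459)
1758^256 ≡ 1482^2 = 2196324 ≡ 264 (mod 6459)
1758^512 ≡ 264^2 = 69696 ≡ 5106 (mod 6459)
1758^760 = 1758^512 × 1758^128 × 1758^64 × 1758^32 × 1758^16 × 1758^8 ≡ 5106 × 1482 × 120 × 3405 × 171 × 5436 (mod 6459).
Accumulate the product:
5106 × 1482 = 7567092 ≡ 3603
3603 × 120 = 432360 ≡ 6066
6066 × 3405 = 20654730 ≡ 5307
5307 × 171 = 907497 ≡ 3237
3237 × 5436 = 17596332 ≡ 2016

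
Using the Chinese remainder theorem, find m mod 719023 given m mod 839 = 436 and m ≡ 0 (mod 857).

839⁻¹ mod 857: 839×238 ≡ 1 (mod 857), so 839⁻¹ ≡ 238.
m = 436 + 839×((0 − 436)×238 mod 857) = 436 + 839×786 = 659890.
Check: 659890 mod 839 = 436, 659890 mod 857 = 0. ✓

659890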